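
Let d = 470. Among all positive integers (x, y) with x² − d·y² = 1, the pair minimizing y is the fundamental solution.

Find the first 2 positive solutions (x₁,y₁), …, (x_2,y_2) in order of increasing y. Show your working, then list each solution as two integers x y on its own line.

√470 → a₀=21, period (1,2,8,2,1,42); ℓ=6 even so k=5
a_0=21:  p_0=21·1+0=21,  q_0=21·0+1=1
…
a_2=2:  p_2=2·22+21=65,  q_2=2·1+1=3
a_3=8:  p_3=8·65+22=542,  q_3=8·3+1=25
a_4=2:  p_4=2·542+65=1149,  q_4=2·25+3=53
a_5=1:  p_5=1·1149+542=1691,  q_5=1·53+25=78
fundamental: x₁=1691, y₁=78  (since 2859481 − 470·6084 = 1)
k=2:  x_2 = 1691·1691+470·78·78 = 5718961,  y_2 = 1691·78+78·1691 = 263796

1691 78
5718961 263796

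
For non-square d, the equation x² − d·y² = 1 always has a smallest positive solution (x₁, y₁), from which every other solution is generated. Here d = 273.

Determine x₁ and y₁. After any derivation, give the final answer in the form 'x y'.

727 44

d=273: √d = [16; 1,1,10,1,1,32] (ℓ=6, even), read p_5/q_5
a_0=16:  p_0=16·1+0=16,  q_0=16·0+1=1
…
a_4=1:  p_4=1·347+33=380,  q_4=1·21+2=23
a_5=1:  p_5=1·380+347=727,  q_5=1·23+21=44
fundamental: x₁=727, y₁=44  (since 528529 − 273·1936 = 1)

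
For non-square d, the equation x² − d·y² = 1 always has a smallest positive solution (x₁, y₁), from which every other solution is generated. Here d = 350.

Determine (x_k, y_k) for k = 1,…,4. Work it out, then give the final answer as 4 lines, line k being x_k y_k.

d=350: √d = [18; 1,2,2,2,1,36] (ℓ=6, even), read p_5/q_5
i=0: a=18 ⇒ p=18, q=1
i=1: a=1 ⇒ p=19, q=1
…
i=4: a=2 ⇒ p=318, q=17
i=5: a=1 ⇒ p=449, q=24
(x₁, y₁) = (449, 24);  449² − 350·24² = 1 ✓
(449+24√350)^2 = 403201 + 21552√350
(449+24√350)^3 = 362074049 + 19353672√350
(449+24√350)^4 = 325142092801 + 17379575904√350

449 24
403201 21552
362074049 19353672
325142092801 17379575904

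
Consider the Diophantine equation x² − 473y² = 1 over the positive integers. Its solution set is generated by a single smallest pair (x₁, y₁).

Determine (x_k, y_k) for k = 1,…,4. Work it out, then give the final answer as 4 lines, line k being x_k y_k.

87 4
15137 696
2633751 121100
458257537 21070704

√473 = [21; 1,2,1,42, …], period ℓ=4 (even) → k=3
step 0: (21, 1)  from 21·(1,0) + (0,1)
step 1: (22, 1)  from 1·(21,1) + (1,0)
step 2: (65, 3)  from 2·(22,1) + (21,1)
step 3: (87, 4)  from 1·(65,3) + (22,1)
(x₁, y₁) = (87, 4);  87² − 473·4² = 1 ✓
(x_2, y_2) = (87·87 + 473·4·4, 87·4 + 4·87) = (15137, 696)
(x_3, y_3) = (87·15137 + 473·4·696, 87·696 + 4·15137) = (2633751, 121100)
(x_4, y_4) = (87·2633751 + 473·4·121100, 87·121100 + 4·2633751) = (458257537, 21070704)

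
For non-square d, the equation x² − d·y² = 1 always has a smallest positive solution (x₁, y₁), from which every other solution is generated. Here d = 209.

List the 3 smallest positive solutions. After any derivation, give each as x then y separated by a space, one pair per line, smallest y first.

46551 3220
4333991201 299788440
403503248748951 27910903337660

√209 = [14; 2,5,3,2,3,5,2,28, …], period ℓ=8 (even) → k=7
i=0: a=14 ⇒ p=14, q=1
i=1: a=2 ⇒ p=29, q=2
i=2: a=5 ⇒ p=159, q=11
…
i=5: a=3 ⇒ p=4019, q=278
i=6: a=5 ⇒ p=21266, q=1471
i=7: a=2 ⇒ p=46551, q=3220
fundamental: x₁=46551, y₁=3220  (since 2166995601 − 209·10368400 = 1)
(x_2, y_2) = (46551·46551 + 209·3220·3220, 46551·3220 + 3220·46551) = (4333991201, 299788440)
(x_3, y_3) = (46551·4333991201 + 209·3220·299788440, 46551·299788440 + 3220·4333991201) = (403503248748951, 27910903337660)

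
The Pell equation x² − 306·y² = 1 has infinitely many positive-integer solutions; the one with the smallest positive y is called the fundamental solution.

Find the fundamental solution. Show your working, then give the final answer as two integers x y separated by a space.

35 2

d=306: √d = [17; 2,34] (ℓ=2, even), read p_1/q_1
k=0  a_k=17  p_k/q_k = 17/1
k=1  a_k=2  p_k/q_k = 35/2
→ (35, 2).  Check: 35²=1225, 306·2²=1224, difference 1.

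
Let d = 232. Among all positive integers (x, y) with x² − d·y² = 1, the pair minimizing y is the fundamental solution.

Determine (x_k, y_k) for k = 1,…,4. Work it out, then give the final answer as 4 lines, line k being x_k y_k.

√232 = [15; 4,3,7,3,4,30, …], period ℓ=6 (even) → k=5
k=0  a_k=15  p_k/q_k = 15/1
…
k=4  a_k=3  p_k/q_k = 4539/298
k=5  a_k=4  p_k/q_k = 19603/1287
→ (19603, 1287).  Check: 19603²=384277609, 232·1287²=384277608, difference 1.
(x_2, y_2) = (19603·19603 + 232·1287·1287, 19603·1287 + 1287·19603) = (768555217, 50458122)
(x_3, y_3) = (19603·768555217 + 232·1287·50458122, 19603·50458122 + 1287·768555217) = (30131975818099, 1978261129845)
(x_4, y_4) = (19603·30131975818099 + 232·1287·1978261129845, 19603·1978261129845 + 1287·30131975818099) = (1181354243155834177, 77559705806244948)

19603 1287
768555217 50458122
30131975818099 1978261129845
1181354243155834177 77559705806244948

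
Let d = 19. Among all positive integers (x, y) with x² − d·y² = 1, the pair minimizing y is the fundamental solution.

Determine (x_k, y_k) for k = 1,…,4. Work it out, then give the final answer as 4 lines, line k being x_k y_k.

170 39
57799 13260
19651490 4508361
6681448801 1532829480

√19 → a₀=4, period (2,1,3,1,2,8); ℓ=6 even so k=5
a_0=4:  p_0=4·1+0=4,  q_0=4·0+1=1
a_1=2:  p_1=2·4+1=9,  q_1=2·1+0=2
a_2=1:  p_2=1·9+4=13,  q_2=1·2+1=3
…
a_4=1:  p_4=1·48+13=61,  q_4=1·11+3=14
a_5=2:  p_5=2·61+48=170,  q_5=2·14+11=39
(x₁, y₁) = (170, 39);  170² − 19·39² = 1 ✓
(170+39√19)^2 = 57799 + 13260√19
(170+39√19)^3 = 19651490 + 4508361√19
(170+39√19)^4 = 6681448801 + 1532829480√19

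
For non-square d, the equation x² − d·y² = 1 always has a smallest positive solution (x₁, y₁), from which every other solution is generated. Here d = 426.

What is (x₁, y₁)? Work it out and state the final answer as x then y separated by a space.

√426 → a₀=20, period (1,1,1,3,2,6,2,3,1,1,1,40); ℓ=12 even so k=11
k=0  a_k=20  p_k/q_k = 20/1
…
k=2  a_k=1  p_k/q_k = 41/2
k=3  a_k=1  p_k/q_k = 62/3
…
k=5  a_k=2  p_k/q_k = 516/25
k=6  a_k=6  p_k/q_k = 3323/161
k=7  a_k=2  p_k/q_k = 7162/347
k=8  a_k=3  p_k/q_k = 24809/1202
k=9  a_k=1  p_k/q_k = 31971/1549
k=10  a_k=1  p_k/q_k = 56780/2751
k=11  a_k=1  p_k/q_k = 88751/4300
→ (88751, 4300).  Check: 88751²=7876740001, 426·4300²=7876740000, difference 1.

88751 4300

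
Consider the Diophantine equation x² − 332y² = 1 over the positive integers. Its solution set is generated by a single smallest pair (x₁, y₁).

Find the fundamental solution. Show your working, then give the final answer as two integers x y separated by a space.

13447 738

[18; 4,1,1,8,1,1,4,36] for √332; ℓ=8 ⇒ convergent index 7
step 0: (18, 1)  from 18·(1,0) + (0,1)
…
step 3: (164, 9)  from 1·(91,5) + (73,4)
step 4: (1403, 77)  from 8·(164,9) + (91,5)
…
step 6: (2970, 163)  from 1·(1567,86) + (1403,77)
step 7: (13447, 738)  from 4·(2970,163) + (1567,86)
fundamental: x₁=13447, y₁=738  (since 180821809 − 332·544644 = 1)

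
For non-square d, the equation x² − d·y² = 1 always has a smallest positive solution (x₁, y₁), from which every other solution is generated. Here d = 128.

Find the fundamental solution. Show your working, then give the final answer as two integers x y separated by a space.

577 51

√128 → a₀=11, period (3,5,3,22); ℓ=4 even so k=3
i=0: a=11 ⇒ p=11, q=1
…
i=2: a=5 ⇒ p=181, q=16
i=3: a=3 ⇒ p=577, q=51
fundamental: x₁=577, y₁=51  (since 332929 − 128·2601 = 1)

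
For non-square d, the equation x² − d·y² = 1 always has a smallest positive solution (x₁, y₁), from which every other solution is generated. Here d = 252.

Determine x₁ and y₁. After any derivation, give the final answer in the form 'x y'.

127 8

√252 → a₀=15, period (1,6,1,30); ℓ=4 even so k=3
a_0=15:  p_0=15·1+0=15,  q_0=15·0+1=1
…
a_2=6:  p_2=6·16+15=111,  q_2=6·1+1=7
a_3=1:  p_3=1·111+16=127,  q_3=1·7+1=8
→ (127, 8).  Check: 127²=16129, 252·8²=16128, difference 1.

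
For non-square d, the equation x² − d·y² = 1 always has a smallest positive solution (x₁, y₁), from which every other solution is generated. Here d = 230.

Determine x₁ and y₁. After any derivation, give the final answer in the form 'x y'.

91 6

d=230: √d = [15; 6,30] (ℓ=2, even), read p_1/q_1
k=0  a_k=15  p_k/q_k = 15/1
k=1  a_k=6  p_k/q_k = 91/6
(x₁, y₁) = (91, 6);  91² − 230·6² = 1 ✓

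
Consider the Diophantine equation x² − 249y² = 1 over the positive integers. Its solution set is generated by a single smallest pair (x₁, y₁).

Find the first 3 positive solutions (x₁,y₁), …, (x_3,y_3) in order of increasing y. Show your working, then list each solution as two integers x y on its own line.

d=249: √d = [15; 1,3,1,1,5,…,3,1,30] (ℓ=16, even), read p_15/q_15
step 0: (15, 1)  from 15·(1,0) + (0,1)
step 1: (16, 1)  from 1·(15,1) + (1,0)
…
step 4: (142, 9)  from 1·(79,5) + (63,4)
step 5: (789, 50)  from 5·(142,9) + (79,5)
step 6: (931, 59)  from 1·(789,50) + (142,9)
step 7: (3582, 227)  from 3·(931,59) + (789,50)
…
step 10: (150586, 9543)  from 1·(113835,7214) + (36751,2329)
step 11: (866765, 54929)  from 5·(150586,9543) + (113835,7214)
step 12: (1017351, 64472)  from 1·(866765,54929) + (150586,9543)
step 13: (1884116, 119401)  from 1·(1017351,64472) + (866765,54929)
step 14: (6669699, 422675)  from 3·(1884116,119401) + (1017351,64472)
step 15: (8553815, 542076)  from 1·(6669699,422675) + (1884116,119401)
→ (8553815, 542076).  Check: 8553815²=73167751054225, 249·542076²=73167751054224, difference 1.
k=2:  x_2 = 8553815·8553815+249·542076·542076 = 146335502108449,  y_2 = 8553815·542076+542076·8553815 = 9273635639880
k=3:  x_3 = 8553815·146335502108449+249·542076·9273635639880 = 2503453625935556812055,  y_3 = 8553815·9273635639880+542076·146335502108449 = 158649927281879742324

8553815 542076
146335502108449 9273635639880
2503453625935556812055 158649927281879742324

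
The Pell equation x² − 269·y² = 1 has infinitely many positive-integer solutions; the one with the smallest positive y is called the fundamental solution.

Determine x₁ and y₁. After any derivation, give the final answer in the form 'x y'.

13449 820

√269 → a₀=16, period (2,2,32); ℓ=3 odd so k=5
step 0: (16, 1)  from 16·(1,0) + (0,1)
step 1: (33, 2)  from 2·(16,1) + (1,0)
…
step 3: (2657, 162)  from 32·(82,5) + (33,2)
step 4: (5396, 329)  from 2·(2657,162) + (82,5)
step 5: (13449, 820)  from 2·(5396,329) + (2657,162)
fundamental: x₁=13449, y₁=820  (since 180875601 − 269·672400 = 1)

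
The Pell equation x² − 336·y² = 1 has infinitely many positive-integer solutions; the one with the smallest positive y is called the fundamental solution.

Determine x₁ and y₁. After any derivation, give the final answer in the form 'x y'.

d=336: √d = [18; 3,36] (ℓ=2, even), read p_1/q_1
k=0  a_k=18  p_k/q_k = 18/1
k=1  a_k=3  p_k/q_k = 55/3
(x₁, y₁) = (55, 3);  55² − 336·3² = 1 ✓

55 3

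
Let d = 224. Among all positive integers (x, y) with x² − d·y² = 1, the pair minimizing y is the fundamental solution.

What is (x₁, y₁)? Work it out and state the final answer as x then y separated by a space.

15 1

√224 = [14; 1,28, …], period ℓ=2 (even) → k=1
a_0=14:  p_0=14·1+0=14,  q_0=14·0+1=1
a_1=1:  p_1=1·14+1=15,  q_1=1·1+0=1
(x₁, y₁) = (15, 1);  15² − 224·1² = 1 ✓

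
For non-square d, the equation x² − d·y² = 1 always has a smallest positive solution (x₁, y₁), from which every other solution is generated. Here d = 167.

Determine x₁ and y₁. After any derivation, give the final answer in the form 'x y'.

168 13

[12; 1,11,1,24] for √167; ℓ=4 ⇒ convergent index 3
step 0: (12, 1)  from 12·(1,0) + (0,1)
…
step 2: (155, 12)  from 11·(13,1) + (12,1)
step 3: (168, 13)  from 1·(155,12) + (13,1)
→ (168, 13).  Check: 168²=28224, 167·13²=28223, difference 1.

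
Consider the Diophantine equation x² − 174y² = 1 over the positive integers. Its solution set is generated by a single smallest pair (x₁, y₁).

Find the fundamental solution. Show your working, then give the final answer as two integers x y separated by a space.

[13; 5,4,5,26] for √174; ℓ=4 ⇒ convergent index 3
i=0: a=13 ⇒ p=13, q=1
…
i=2: a=4 ⇒ p=277, q=21
i=3: a=5 ⇒ p=1451, q=110
(x₁, y₁) = (1451, 110);  1451² − 174·110² = 1 ✓

1451 110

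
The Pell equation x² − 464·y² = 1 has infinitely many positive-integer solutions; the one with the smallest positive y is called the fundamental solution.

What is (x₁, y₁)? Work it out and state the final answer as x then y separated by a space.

9801 455

[21; 1,1,5,1,1,1,5,1,1,42] for √464; ℓ=10 ⇒ convergent index 9
i=0: a=21 ⇒ p=21, q=1
i=1: a=1 ⇒ p=22, q=1
i=2: a=1 ⇒ p=43, q=2
…
i=4: a=1 ⇒ p=280, q=13
…
i=6: a=1 ⇒ p=797, q=37
…
i=8: a=1 ⇒ p=5299, q=246
i=9: a=1 ⇒ p=9801, q=455
→ (9801, 455).  Check: 9801²=96059601, 464·455²=96059600, difference 1.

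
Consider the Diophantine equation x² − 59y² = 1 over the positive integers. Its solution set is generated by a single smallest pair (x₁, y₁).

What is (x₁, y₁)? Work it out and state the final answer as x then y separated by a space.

[7; 1,2,7,2,1,14] for √59; ℓ=6 ⇒ convergent index 5
i=0: a=7 ⇒ p=7, q=1
i=1: a=1 ⇒ p=8, q=1
…
i=4: a=2 ⇒ p=361, q=47
i=5: a=1 ⇒ p=530, q=69
(x₁, y₁) = (530, 69);  530² − 59·69² = 1 ✓

530 69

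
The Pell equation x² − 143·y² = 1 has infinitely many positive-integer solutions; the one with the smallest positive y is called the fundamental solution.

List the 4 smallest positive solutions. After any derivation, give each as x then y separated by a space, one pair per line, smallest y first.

√143 = [11; 1,22, …], period ℓ=2 (even) → k=1
a_0=11:  p_0=11·1+0=11,  q_0=11·0+1=1
a_1=1:  p_1=1·11+1=12,  q_1=1·1+0=1
→ (12, 1).  Check: 12²=144, 143·1²=143, difference 1.
(12+1√143)^2 = 287 + 24√143
(12+1√143)^3 = 6876 + 575√143
(12+1√143)^4 = 164737 + 13776√143

12 1
287 24
6876 575
164737 13776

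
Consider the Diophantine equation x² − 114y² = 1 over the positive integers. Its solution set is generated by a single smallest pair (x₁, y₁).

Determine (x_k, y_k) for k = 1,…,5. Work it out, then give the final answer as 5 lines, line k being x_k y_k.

1025 96
2101249 196800
4307559425 403439904
8830494720001 827051606400
18102509868442625 1695455389680096

√114 = [10; 1,2,10,2,1,20, …], period ℓ=6 (even) → k=5
a_0=10:  p_0=10·1+0=10,  q_0=10·0+1=1
…
a_2=2:  p_2=2·11+10=32,  q_2=2·1+1=3
a_3=10:  p_3=10·32+11=331,  q_3=10·3+1=31
a_4=2:  p_4=2·331+32=694,  q_4=2·31+3=65
a_5=1:  p_5=1·694+331=1025,  q_5=1·65+31=96
fundamental: x₁=1025, y₁=96  (since 1050625 − 114·9216 = 1)
(1025+96√114)^2 = 2101249 + 196800√114
(1025+96√114)^3 = 4307559425 + 403439904√114
(1025+96√114)^4 = 8830494720001 + 827051606400√114
(1025+96√114)^5 = 18102509868442625 + 1695455389680096√114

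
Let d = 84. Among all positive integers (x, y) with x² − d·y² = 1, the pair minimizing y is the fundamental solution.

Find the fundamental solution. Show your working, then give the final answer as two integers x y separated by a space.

55 6

d=84: √d = [9; 6,18] (ℓ=2, even), read p_1/q_1
k=0  a_k=9  p_k/q_k = 9/1
k=1  a_k=6  p_k/q_k = 55/6
(x₁, y₁) = (55, 6);  55² − 84·6² = 1 ✓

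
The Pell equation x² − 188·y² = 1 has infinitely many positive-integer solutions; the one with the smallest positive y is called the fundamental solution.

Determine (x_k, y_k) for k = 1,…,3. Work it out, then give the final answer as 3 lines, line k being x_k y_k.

4607 336
42448897 3095904
391124132351 28525659120

d=188: √d = [13; 1,2,2,6,2,2,1,26] (ℓ=8, even), read p_7/q_7
k=0  a_k=13  p_k/q_k = 13/1
k=1  a_k=1  p_k/q_k = 14/1
k=2  a_k=2  p_k/q_k = 41/3
k=3  a_k=2  p_k/q_k = 96/7
k=4  a_k=6  p_k/q_k = 617/45
…
k=6  a_k=2  p_k/q_k = 3277/239
k=7  a_k=1  p_k/q_k = 4607/336
(x₁, y₁) = (4607, 336);  4607² − 188·336² = 1 ✓
(4607+336√188)^2 = 42448897 + 3095904√188
(4607+336√188)^3 = 391124132351 + 28525659120√188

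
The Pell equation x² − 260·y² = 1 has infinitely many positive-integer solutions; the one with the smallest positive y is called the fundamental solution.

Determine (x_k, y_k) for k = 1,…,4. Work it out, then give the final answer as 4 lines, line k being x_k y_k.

129 8
33281 2064
8586369 532504
2215249921 137383968

[16; 8,32] for √260; ℓ=2 ⇒ convergent index 1
a_0=16:  p_0=16·1+0=16,  q_0=16·0+1=1
a_1=8:  p_1=8·16+1=129,  q_1=8·1+0=8
(x₁, y₁) = (129, 8);  129² − 260·8² = 1 ✓
k=2:  x_2 = 129·129+260·8·8 = 33281,  y_2 = 129·8+8·129 = 2064
k=3:  x_3 = 129·33281+260·8·2064 = 8586369,  y_3 = 129·2064+8·33281 = 532504
k=4:  x_4 = 129·8586369+260·8·532504 = 2215249921,  y_4 = 129·532504+8·8586369 = 137383968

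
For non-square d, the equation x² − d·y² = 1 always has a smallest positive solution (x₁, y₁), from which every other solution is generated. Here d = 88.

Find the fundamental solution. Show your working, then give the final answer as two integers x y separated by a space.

197 21

d=88: √d = [9; 2,1,1,1,2,18] (ℓ=6, even), read p_5/q_5
k=0  a_k=9  p_k/q_k = 9/1
k=1  a_k=2  p_k/q_k = 19/2
k=2  a_k=1  p_k/q_k = 28/3
k=3  a_k=1  p_k/q_k = 47/5
k=4  a_k=1  p_k/q_k = 75/8
k=5  a_k=2  p_k/q_k = 197/21
fundamental: x₁=197, y₁=21  (since 38809 − 88·441 = 1)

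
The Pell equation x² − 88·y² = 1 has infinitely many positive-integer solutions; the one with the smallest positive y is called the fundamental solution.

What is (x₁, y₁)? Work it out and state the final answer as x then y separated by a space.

d=88: √d = [9; 2,1,1,1,2,18] (ℓ=6, even), read p_5/q_5
step 0: (9, 1)  from 9·(1,0) + (0,1)
step 1: (19, 2)  from 2·(9,1) + (1,0)
step 2: (28, 3)  from 1·(19,2) + (9,1)
step 3: (47, 5)  from 1·(28,3) + (19,2)
step 4: (75, 8)  from 1·(47,5) + (28,3)
step 5: (197, 21)  from 2·(75,8) + (47,5)
(x₁, y₁) = (197, 21);  197² − 88·21² = 1 ✓

197 21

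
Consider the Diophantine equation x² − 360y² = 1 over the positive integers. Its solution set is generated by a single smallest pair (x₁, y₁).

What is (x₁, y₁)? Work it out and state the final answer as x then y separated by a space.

19 1

[18; 1,36] for √360; ℓ=2 ⇒ convergent index 1
i=0: a=18 ⇒ p=18, q=1
i=1: a=1 ⇒ p=19, q=1
fundamental: x₁=19, y₁=1  (since 361 − 360·1 = 1)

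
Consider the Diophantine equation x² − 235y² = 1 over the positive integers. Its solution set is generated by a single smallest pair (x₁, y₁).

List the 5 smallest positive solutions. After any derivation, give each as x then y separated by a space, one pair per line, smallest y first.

d=235: √d = [15; 3,30] (ℓ=2, even), read p_1/q_1
a_0=15:  p_0=15·1+0=15,  q_0=15·0+1=1
a_1=3:  p_1=3·15+1=46,  q_1=3·1+0=3
→ (46, 3).  Check: 46²=2116, 235·3²=2115, difference 1.
k=2:  x_2 = 46·46+235·3·3 = 4231,  y_2 = 46·3+3·46 = 276
k=3:  x_3 = 46·4231+235·3·276 = 389206,  y_3 = 46·276+3·4231 = 25389
k=4:  x_4 = 46·389206+235·3·25389 = 35802721,  y_4 = 46·25389+3·389206 = 2335512
k=5:  x_5 = 46·35802721+235·3·2335512 = 3293461126,  y_5 = 46·2335512+3·35802721 = 214841715

46 3
4231 276
389206 25389
35802721 2335512
3293461126 214841715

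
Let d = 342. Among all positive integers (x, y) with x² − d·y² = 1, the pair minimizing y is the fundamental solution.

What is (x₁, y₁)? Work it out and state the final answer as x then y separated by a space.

[18; 2,36] for √342; ℓ=2 ⇒ convergent index 1
k=0  a_k=18  p_k/q_k = 18/1
k=1  a_k=2  p_k/q_k = 37/2
(x₁, y₁) = (37, 2);  37² − 342·2² = 1 ✓

37 2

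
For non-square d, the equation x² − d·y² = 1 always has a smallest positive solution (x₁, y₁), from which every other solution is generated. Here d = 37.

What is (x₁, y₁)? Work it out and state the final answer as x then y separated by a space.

√37 = [6; 12, …], period ℓ=1 (odd) → k=1
step 0: (6, 1)  from 6·(1,0) + (0,1)
step 1: (73, 12)  from 12·(6,1) + (1,0)
fundamental: x₁=73, y₁=12  (since 5329 − 37·144 = 1)

73 12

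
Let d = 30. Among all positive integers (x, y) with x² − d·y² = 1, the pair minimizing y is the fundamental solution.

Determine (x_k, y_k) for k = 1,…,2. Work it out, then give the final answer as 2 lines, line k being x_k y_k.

d=30: √d = [5; 2,10] (ℓ=2, even), read p_1/q_1
i=0: a=5 ⇒ p=5, q=1
i=1: a=2 ⇒ p=11, q=2
fundamental: x₁=11, y₁=2  (since 121 − 30·4 = 1)
n=2: (11,2)∘(11,2) = (11·11+30·2·2, 11·2+2·11) = (241,44)

11 2
241 44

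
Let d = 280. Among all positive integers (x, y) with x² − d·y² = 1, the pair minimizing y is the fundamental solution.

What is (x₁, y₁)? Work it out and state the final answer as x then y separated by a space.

[16; 1,2,1,2,1,32] for √280; ℓ=6 ⇒ convergent index 5
k=0  a_k=16  p_k/q_k = 16/1
k=1  a_k=1  p_k/q_k = 17/1
k=2  a_k=2  p_k/q_k = 50/3
…
k=4  a_k=2  p_k/q_k = 184/11
k=5  a_k=1  p_k/q_k = 251/15
(x₁, y₁) = (251, 15);  251² − 280·15² = 1 ✓

251 15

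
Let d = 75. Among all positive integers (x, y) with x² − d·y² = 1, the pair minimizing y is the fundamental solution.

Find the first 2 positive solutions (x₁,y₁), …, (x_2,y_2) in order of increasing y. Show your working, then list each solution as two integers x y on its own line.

√75 = [8; 1,1,1,16, …], period ℓ=4 (even) → k=3
a_0=8:  p_0=8·1+0=8,  q_0=8·0+1=1
…
a_2=1:  p_2=1·9+8=17,  q_2=1·1+1=2
a_3=1:  p_3=1·17+9=26,  q_3=1·2+1=3
→ (26, 3).  Check: 26²=676, 75·3²=675, difference 1.
(26+3√75)^2 = 1351 + 156√75

26 3
1351 156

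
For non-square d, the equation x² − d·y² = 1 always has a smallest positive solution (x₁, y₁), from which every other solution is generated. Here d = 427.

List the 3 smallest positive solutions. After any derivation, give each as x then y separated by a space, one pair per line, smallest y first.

62 3
7687 372
953126 46125

d=427: √d = [20; 1,1,1,40] (ℓ=4, even), read p_3/q_3
k=0  a_k=20  p_k/q_k = 20/1
k=1  a_k=1  p_k/q_k = 21/1
k=2  a_k=1  p_k/q_k = 41/2
k=3  a_k=1  p_k/q_k = 62/3
(x₁, y₁) = (62, 3);  62² − 427·3² = 1 ✓
k=2:  x_2 = 62·62+427·3·3 = 7687,  y_2 = 62·3+3·62 = 372
k=3:  x_3 = 62·7687+427·3·372 = 953126,  y_3 = 62·372+3·7687 = 46125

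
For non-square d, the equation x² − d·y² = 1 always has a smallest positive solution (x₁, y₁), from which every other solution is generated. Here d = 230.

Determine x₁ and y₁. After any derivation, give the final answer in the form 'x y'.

√230 = [15; 6,30, …], period ℓ=2 (even) → k=1
i=0: a=15 ⇒ p=15, q=1
i=1: a=6 ⇒ p=91, q=6
→ (91, 6).  Check: 91²=8281, 230·6²=8280, difference 1.

91 6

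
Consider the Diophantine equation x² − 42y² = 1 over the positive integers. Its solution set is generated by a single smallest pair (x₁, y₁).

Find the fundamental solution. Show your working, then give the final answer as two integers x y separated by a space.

[6; 2,12] for √42; ℓ=2 ⇒ convergent index 1
a_0=6:  p_0=6·1+0=6,  q_0=6·0+1=1
a_1=2:  p_1=2·6+1=13,  q_1=2·1+0=2
→ (13, 2).  Check: 13²=169, 42·2²=168, difference 1.

13 2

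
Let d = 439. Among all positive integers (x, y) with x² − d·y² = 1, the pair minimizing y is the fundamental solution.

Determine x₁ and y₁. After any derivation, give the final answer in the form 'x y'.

[20; 1,19,1,40] for √439; ℓ=4 ⇒ convergent index 3
a_0=20:  p_0=20·1+0=20,  q_0=20·0+1=1
a_1=1:  p_1=1·20+1=21,  q_1=1·1+0=1
a_2=19:  p_2=19·21+20=419,  q_2=19·1+1=20
a_3=1:  p_3=1·419+21=440,  q_3=1·20+1=21
(x₁, y₁) = (440, 21);  440² − 439·21² = 1 ✓

440 21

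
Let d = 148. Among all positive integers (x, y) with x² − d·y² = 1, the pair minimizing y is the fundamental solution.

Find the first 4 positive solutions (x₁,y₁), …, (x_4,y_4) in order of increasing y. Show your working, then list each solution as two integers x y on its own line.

√148 → a₀=12, period (6,24); ℓ=2 even so k=1
step 0: (12, 1)  from 12·(1,0) + (0,1)
step 1: (73, 6)  from 6·(12,1) + (1,0)
→ (73, 6).  Check: 73²=5329, 148·6²=5328, difference 1.
(73+6√148)^2 = 10657 + 876√148
(73+6√148)^3 = 1555849 + 127890√148
(73+6√148)^4 = 227143297 + 18671064√148

73 6
10657 876
1555849 127890
227143297 18671064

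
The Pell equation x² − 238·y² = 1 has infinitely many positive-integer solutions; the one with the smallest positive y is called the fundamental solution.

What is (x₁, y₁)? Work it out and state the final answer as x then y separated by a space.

11663 756

√238 → a₀=15, period (2,2,1,14,1,2,2,30); ℓ=8 even so k=7
i=0: a=15 ⇒ p=15, q=1
i=1: a=2 ⇒ p=31, q=2
…
i=3: a=1 ⇒ p=108, q=7
i=4: a=14 ⇒ p=1589, q=103
i=5: a=1 ⇒ p=1697, q=110
i=6: a=2 ⇒ p=4983, q=323
i=7: a=2 ⇒ p=11663, q=756
(x₁, y₁) = (11663, 756);  11663² − 238·756² = 1 ✓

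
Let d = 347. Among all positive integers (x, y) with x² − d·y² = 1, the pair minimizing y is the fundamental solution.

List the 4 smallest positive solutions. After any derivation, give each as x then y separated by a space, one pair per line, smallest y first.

641602 34443
823306252807 44197395372
1056469876826312026 56714274530897445
1355666371822207590758497 72775983935101527618408

√347 → a₀=18, period (1,1,1,2,4,…,1,1,36); ℓ=14 even so k=13
step 0: (18, 1)  from 18·(1,0) + (0,1)
…
step 2: (37, 2)  from 1·(19,1) + (18,1)
…
step 4: (149, 8)  from 2·(56,3) + (37,2)
…
step 6: (801, 43)  from 1·(652,35) + (149,8)
step 7: (14269, 766)  from 17·(801,43) + (652,35)
…
step 10: (164168, 8813)  from 2·(74549,4002) + (15070,809)
step 11: (238717, 12815)  from 1·(164168,8813) + (74549,4002)
step 12: (402885, 21628)  from 1·(238717,12815) + (164168,8813)
step 13: (641602, 34443)  from 1·(402885,21628) + (238717,12815)
(x₁, y₁) = (641602, 34443);  641602² − 347·34443² = 1 ✓
(641602+34443√347)^2 = 823306252807 + 44197395372√347
(641602+34443√347)^3 = 1056469876826312026 + 56714274530897445√347
(641602+34443√347)^4 = 1355666371822207590758497 + 72775983935101527618408√347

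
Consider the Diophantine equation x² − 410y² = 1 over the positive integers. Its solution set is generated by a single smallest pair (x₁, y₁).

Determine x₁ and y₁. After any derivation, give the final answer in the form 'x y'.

√410 → a₀=20, period (4,40); ℓ=2 even so k=1
a_0=20:  p_0=20·1+0=20,  q_0=20·0+1=1
a_1=4:  p_1=4·20+1=81,  q_1=4·1+0=4
fundamental: x₁=81, y₁=4  (since 6561 − 410·16 = 1)

81 4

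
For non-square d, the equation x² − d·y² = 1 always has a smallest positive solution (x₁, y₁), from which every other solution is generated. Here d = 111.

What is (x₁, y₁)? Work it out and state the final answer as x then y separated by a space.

295 28

[10; 1,1,6,1,1,20] for √111; ℓ=6 ⇒ convergent index 5
k=0  a_k=10  p_k/q_k = 10/1
k=1  a_k=1  p_k/q_k = 11/1
…
k=3  a_k=6  p_k/q_k = 137/13
k=4  a_k=1  p_k/q_k = 158/15
k=5  a_k=1  p_k/q_k = 295/28
→ (295, 28).  Check: 295²=87025, 111·28²=87024, difference 1.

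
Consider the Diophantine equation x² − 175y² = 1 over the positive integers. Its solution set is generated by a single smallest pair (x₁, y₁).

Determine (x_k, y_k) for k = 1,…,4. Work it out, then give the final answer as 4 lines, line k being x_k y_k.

2024 153
8193151 619344
33165873224 2507104359
134255446617601 10148757825888

√175 = [13; 4,2,1,2,4,26, …], period ℓ=6 (even) → k=5
i=0: a=13 ⇒ p=13, q=1
…
i=3: a=1 ⇒ p=172, q=13
i=4: a=2 ⇒ p=463, q=35
i=5: a=4 ⇒ p=2024, q=153
→ (2024, 153).  Check: 2024²=4096576, 175·153²=4096575, difference 1.
n=2: (2024,153)∘(2024,153) = (2024·2024+175·153·153, 2024·153+153·2024) = (8193151,619344)
n=3: (8193151,619344)∘(2024,153) = (2024·8193151+175·153·619344, 2024·619344+153·8193151) = (33165873224,2507104359)
n=4: (33165873224,2507104359)∘(2024,153) = (2024·33165873224+175·153·2507104359, 2024·2507104359+153·33165873224) = (134255446617601,10148757825888)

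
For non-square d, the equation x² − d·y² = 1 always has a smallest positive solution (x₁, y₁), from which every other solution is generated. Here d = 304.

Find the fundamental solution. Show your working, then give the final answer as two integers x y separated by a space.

√304 → a₀=17, period (2,3,2,1,1,1,1,1,2,3,2,34); ℓ=12 even so k=11
k=0  a_k=17  p_k/q_k = 17/1
k=1  a_k=2  p_k/q_k = 35/2
k=2  a_k=3  p_k/q_k = 122/7
k=3  a_k=2  p_k/q_k = 279/16
k=4  a_k=1  p_k/q_k = 401/23
k=5  a_k=1  p_k/q_k = 680/39
k=6  a_k=1  p_k/q_k = 1081/62
…
k=10  a_k=3  p_k/q_k = 25177/1444
k=11  a_k=2  p_k/q_k = 57799/3315
fundamental: x₁=57799, y₁=3315  (since 3340724401 − 304·10989225 = 1)

57799 3315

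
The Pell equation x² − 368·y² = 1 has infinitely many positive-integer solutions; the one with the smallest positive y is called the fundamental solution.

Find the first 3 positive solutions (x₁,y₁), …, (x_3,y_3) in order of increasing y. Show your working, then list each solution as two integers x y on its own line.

d=368: √d = [19; 5,2,5,38] (ℓ=4, even), read p_3/q_3
k=0  a_k=19  p_k/q_k = 19/1
…
k=2  a_k=2  p_k/q_k = 211/11
k=3  a_k=5  p_k/q_k = 1151/60
fundamental: x₁=1151, y₁=60  (since 1324801 − 368·3600 = 1)
(x_2, y_2) = (1151·1151 + 368·60·60, 1151·60 + 60·1151) = (2649601, 138120)
(x_3, y_3) = (1151·2649601 + 368·60·138120, 1151·138120 + 60·2649601) = (6099380351, 317952180)

1151 60
2649601 138120
6099380351 317952180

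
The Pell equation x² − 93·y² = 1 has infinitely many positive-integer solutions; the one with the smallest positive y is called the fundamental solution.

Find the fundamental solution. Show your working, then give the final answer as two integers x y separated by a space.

d=93: √d = [9; 1,1,1,4,6,4,1,1,1,18] (ℓ=10, even), read p_9/q_9
step 0: (9, 1)  from 9·(1,0) + (0,1)
…
step 8: (7821, 811)  from 1·(4330,449) + (3491,362)
step 9: (12151, 1260)  from 1·(7821,811) + (4330,449)
→ (12151, 1260).  Check: 12151²=147646801, 93·1260²=147646800, difference 1.

12151 1260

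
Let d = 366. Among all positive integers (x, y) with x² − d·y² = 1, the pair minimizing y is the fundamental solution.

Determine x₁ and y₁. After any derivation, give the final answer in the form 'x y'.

907925 47458

d=366: √d = [19; 7,1,1,1,2,12,2,1,1,1,7,38] (ℓ=12, even), read p_11/q_11
k=0  a_k=19  p_k/q_k = 19/1
…
k=3  a_k=1  p_k/q_k = 287/15
k=4  a_k=1  p_k/q_k = 440/23
k=5  a_k=2  p_k/q_k = 1167/61
…
k=7  a_k=2  p_k/q_k = 30055/1571
k=8  a_k=1  p_k/q_k = 44499/2326
k=9  a_k=1  p_k/q_k = 74554/3897
k=10  a_k=1  p_k/q_k = 119053/6223
k=11  a_k=7  p_k/q_k = 907925/47458
→ (907925, 47458).  Check: 907925²=824327805625, 366·47458²=824327805624, difference 1.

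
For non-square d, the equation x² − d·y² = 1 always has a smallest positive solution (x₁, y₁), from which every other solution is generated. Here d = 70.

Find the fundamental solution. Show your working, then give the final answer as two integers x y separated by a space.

251 30

[8; 2,1,2,1,2,16] for √70; ℓ=6 ⇒ convergent index 5
step 0: (8, 1)  from 8·(1,0) + (0,1)
step 1: (17, 2)  from 2·(8,1) + (1,0)
…
step 4: (92, 11)  from 1·(67,8) + (25,3)
step 5: (251, 30)  from 2·(92,11) + (67,8)
→ (251, 30).  Check: 251²=63001, 70·30²=63000, difference 1.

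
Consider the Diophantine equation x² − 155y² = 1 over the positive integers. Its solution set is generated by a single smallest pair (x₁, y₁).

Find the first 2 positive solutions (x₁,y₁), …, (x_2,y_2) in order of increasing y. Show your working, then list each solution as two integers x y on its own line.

249 20
124001 9960

√155 = [12; 2,4,2,24, …], period ℓ=4 (even) → k=3
a_0=12:  p_0=12·1+0=12,  q_0=12·0+1=1
…
a_2=4:  p_2=4·25+12=112,  q_2=4·2+1=9
a_3=2:  p_3=2·112+25=249,  q_3=2·9+2=20
fundamental: x₁=249, y₁=20  (since 62001 − 155·400 = 1)
(249+20√155)^2 = 124001 + 9960√155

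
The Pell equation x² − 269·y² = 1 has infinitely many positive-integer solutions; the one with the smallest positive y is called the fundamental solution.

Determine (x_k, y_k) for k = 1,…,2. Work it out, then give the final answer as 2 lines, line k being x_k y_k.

√269 → a₀=16, period (2,2,32); ℓ=3 odd so k=5
a_0=16:  p_0=16·1+0=16,  q_0=16·0+1=1
…
a_3=32:  p_3=32·82+33=2657,  q_3=32·5+2=162
a_4=2:  p_4=2·2657+82=5396,  q_4=2·162+5=329
a_5=2:  p_5=2·5396+2657=13449,  q_5=2·329+162=820
(x₁, y₁) = (13449, 820);  13449² − 269·820² = 1 ✓
n=2: (13449,820)∘(13449,820) = (13449·13449+269·820·820, 13449·820+820·13449) = (361751201,22056360)

13449 820
361751201 22056360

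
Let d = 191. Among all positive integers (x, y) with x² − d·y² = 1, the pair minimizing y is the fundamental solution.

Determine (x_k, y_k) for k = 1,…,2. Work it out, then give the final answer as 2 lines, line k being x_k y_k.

d=191: √d = [13; 1,4,1,1,3,…,4,1,26] (ℓ=16, even), read p_15/q_15
a_0=13:  p_0=13·1+0=13,  q_0=13·0+1=1
…
a_2=4:  p_2=4·14+13=69,  q_2=4·1+1=5
a_3=1:  p_3=1·69+14=83,  q_3=1·5+1=6
…
a_7=2:  p_7=2·1230+539=2999,  q_7=2·89+39=217
…
a_10=2:  p_10=2·83433+40217=207083,  q_10=2·6037+2910=14984
…
a_14=4:  p_14=4·1616447+911765=7377553,  q_14=4·116962+65973=533821
a_15=1:  p_15=1·7377553+1616447=8994000,  q_15=1·533821+116962=650783
(x₁, y₁) = (8994000, 650783);  8994000² − 191·650783² = 1 ✓
(x_2, y_2) = (8994000·8994000 + 191·650783·650783, 8994000·650783 + 650783·8994000) = (161784071999999, 11706284604000)

8994000 650783
161784071999999 11706284604000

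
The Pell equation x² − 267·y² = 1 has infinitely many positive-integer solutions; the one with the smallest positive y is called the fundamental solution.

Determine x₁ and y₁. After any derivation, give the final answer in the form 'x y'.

2402 147

[16; 2,1,15,1,2,32] for √267; ℓ=6 ⇒ convergent index 5
a_0=16:  p_0=16·1+0=16,  q_0=16·0+1=1
…
a_4=1:  p_4=1·768+49=817,  q_4=1·47+3=50
a_5=2:  p_5=2·817+768=2402,  q_5=2·50+47=147
(x₁, y₁) = (2402, 147);  2402² − 267·147² = 1 ✓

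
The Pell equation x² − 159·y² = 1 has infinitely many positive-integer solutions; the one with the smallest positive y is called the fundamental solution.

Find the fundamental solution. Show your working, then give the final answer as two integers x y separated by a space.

√159 → a₀=12, period (1,1,1,1,3,1,1,1,1,24); ℓ=10 even so k=9
i=0: a=12 ⇒ p=12, q=1
i=1: a=1 ⇒ p=13, q=1
i=2: a=1 ⇒ p=25, q=2
i=3: a=1 ⇒ p=38, q=3
i=4: a=1 ⇒ p=63, q=5
…
i=6: a=1 ⇒ p=290, q=23
i=7: a=1 ⇒ p=517, q=41
i=8: a=1 ⇒ p=807, q=64
i=9: a=1 ⇒ p=1324, q=105
fundamental: x₁=1324, y₁=105  (since 1752976 − 159·11025 = 1)

1324 105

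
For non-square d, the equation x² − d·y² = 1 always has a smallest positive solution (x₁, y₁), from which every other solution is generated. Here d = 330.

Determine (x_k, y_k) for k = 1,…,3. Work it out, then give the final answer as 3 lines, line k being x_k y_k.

d=330: √d = [18; 6,36] (ℓ=2, even), read p_1/q_1
a_0=18:  p_0=18·1+0=18,  q_0=18·0+1=1
a_1=6:  p_1=6·18+1=109,  q_1=6·1+0=6
fundamental: x₁=109, y₁=6  (since 11881 − 330·36 = 1)
k=2:  x_2 = 109·109+330·6·6 = 23761,  y_2 = 109·6+6·109 = 1308
k=3:  x_3 = 109·23761+330·6·1308 = 5179789,  y_3 = 109·1308+6·23761 = 285138

109 6
23761 1308
5179789 285138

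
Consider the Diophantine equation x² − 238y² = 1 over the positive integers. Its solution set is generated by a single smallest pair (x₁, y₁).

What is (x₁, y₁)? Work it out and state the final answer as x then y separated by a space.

√238 = [15; 2,2,1,14,1,2,2,30, …], period ℓ=8 (even) → k=7
i=0: a=15 ⇒ p=15, q=1
i=1: a=2 ⇒ p=31, q=2
i=2: a=2 ⇒ p=77, q=5
…
i=4: a=14 ⇒ p=1589, q=103
i=5: a=1 ⇒ p=1697, q=110
i=6: a=2 ⇒ p=4983, q=323
i=7: a=2 ⇒ p=11663, q=756
(x₁, y₁) = (11663, 756);  11663² − 238·756² = 1 ✓

11663 756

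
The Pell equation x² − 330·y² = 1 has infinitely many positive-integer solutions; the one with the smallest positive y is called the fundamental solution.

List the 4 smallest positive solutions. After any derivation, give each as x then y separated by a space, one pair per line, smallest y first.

109 6
23761 1308
5179789 285138
1129170241 62158776

√330 = [18; 6,36, …], period ℓ=2 (even) → k=1
a_0=18:  p_0=18·1+0=18,  q_0=18·0+1=1
a_1=6:  p_1=6·18+1=109,  q_1=6·1+0=6
fundamental: x₁=109, y₁=6  (since 11881 − 330·36 = 1)
(x_2, y_2) = (109·109 + 330·6·6, 109·6 + 6·109) = (23761, 1308)
(x_3, y_3) = (109·23761 + 330·6·1308, 109·1308 + 6·23761) = (5179789, 285138)
(x_4, y_4) = (109·5179789 + 330·6·285138, 109·285138 + 6·5179789) = (1129170241, 62158776)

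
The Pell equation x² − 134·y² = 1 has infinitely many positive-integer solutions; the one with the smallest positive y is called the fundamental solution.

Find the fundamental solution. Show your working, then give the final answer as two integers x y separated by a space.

[11; 1,1,2,1,3,…,1,1,22] for √134; ℓ=14 ⇒ convergent index 13
step 0: (11, 1)  from 11·(1,0) + (0,1)
step 1: (12, 1)  from 1·(11,1) + (1,0)
step 2: (23, 2)  from 1·(12,1) + (11,1)
…
step 6: (382, 33)  from 1·(301,26) + (81,7)
step 7: (4121, 356)  from 10·(382,33) + (301,26)
…
step 12: (84029, 7259)  from 1·(61896,5347) + (22133,1912)
step 13: (145925, 12606)  from 1·(84029,7259) + (61896,5347)
→ (145925, 12606).  Check: 145925²=21294105625, 134·12606²=21294105624, difference 1.

145925 12606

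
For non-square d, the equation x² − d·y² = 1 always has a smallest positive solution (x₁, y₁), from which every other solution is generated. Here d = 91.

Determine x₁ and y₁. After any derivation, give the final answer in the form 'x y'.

1574 165

[9; 1,1,5,1,5,1,1,18] for √91; ℓ=8 ⇒ convergent index 7
step 0: (9, 1)  from 9·(1,0) + (0,1)
…
step 2: (19, 2)  from 1·(10,1) + (9,1)
…
step 5: (725, 76)  from 5·(124,13) + (105,11)
step 6: (849, 89)  from 1·(725,76) + (124,13)
step 7: (1574, 165)  from 1·(849,89) + (725,76)
fundamental: x₁=1574, y₁=165  (since 2477476 − 91·27225 = 1)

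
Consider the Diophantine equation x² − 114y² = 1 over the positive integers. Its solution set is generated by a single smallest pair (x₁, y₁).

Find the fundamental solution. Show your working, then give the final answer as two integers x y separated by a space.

1025 96

√114 = [10; 1,2,10,2,1,20, …], period ℓ=6 (even) → k=5
step 0: (10, 1)  from 10·(1,0) + (0,1)
step 1: (11, 1)  from 1·(10,1) + (1,0)
…
step 4: (694, 65)  from 2·(331,31) + (32,3)
step 5: (1025, 96)  from 1·(694,65) + (331,31)
→ (1025, 96).  Check: 1025²=1050625, 114·96²=1050624, difference 1.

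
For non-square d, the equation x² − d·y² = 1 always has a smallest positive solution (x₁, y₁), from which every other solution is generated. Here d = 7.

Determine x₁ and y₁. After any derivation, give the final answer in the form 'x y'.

√7 = [2; 1,1,1,4, …], period ℓ=4 (even) → k=3
k=0  a_k=2  p_k/q_k = 2/1
…
k=2  a_k=1  p_k/q_k = 5/2
k=3  a_k=1  p_k/q_k = 8/3
(x₁, y₁) = (8, 3);  8² − 7·3² = 1 ✓

8 3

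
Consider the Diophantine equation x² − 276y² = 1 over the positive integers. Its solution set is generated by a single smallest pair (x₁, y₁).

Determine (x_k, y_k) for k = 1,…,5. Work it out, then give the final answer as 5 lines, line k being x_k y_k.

7775 468
120901249 7277400
1880014414175 113163569532
29234224019520001 1759693498945200
454592181623521601375 27363233795434290468

[16; 1,1,1,1,2,2,2,1,1,1,1,32] for √276; ℓ=12 ⇒ convergent index 11
a_0=16:  p_0=16·1+0=16,  q_0=16·0+1=1
…
a_3=1:  p_3=1·33+17=50,  q_3=1·2+1=3
a_4=1:  p_4=1·50+33=83,  q_4=1·3+2=5
…
a_6=2:  p_6=2·216+83=515,  q_6=2·13+5=31
a_7=2:  p_7=2·515+216=1246,  q_7=2·31+13=75
…
a_9=1:  p_9=1·1761+1246=3007,  q_9=1·106+75=181
a_10=1:  p_10=1·3007+1761=4768,  q_10=1·181+106=287
a_11=1:  p_11=1·4768+3007=7775,  q_11=1·287+181=468
→ (7775, 468).  Check: 7775²=60450625, 276·468²=60450624, difference 1.
(7775+468√276)^2 = 120901249 + 7277400√276
(7775+468√276)^3 = 1880014414175 + 113163569532√276
(7775+468√276)^4 = 29234224019520001 + 1759693498945200√276
(7775+468√276)^5 = 454592181623521601375 + 27363233795434290468√276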